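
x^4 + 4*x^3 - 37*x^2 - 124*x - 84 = (x - 6)*(x + 1)*(x + 2)*(x + 7)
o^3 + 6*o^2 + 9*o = o*(o + 3)^2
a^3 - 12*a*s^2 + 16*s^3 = (a - 2*s)^2*(a + 4*s)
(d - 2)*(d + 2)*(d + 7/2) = d^3 + 7*d^2/2 - 4*d - 14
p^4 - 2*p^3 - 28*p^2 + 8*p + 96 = (p - 6)*(p - 2)*(p + 2)*(p + 4)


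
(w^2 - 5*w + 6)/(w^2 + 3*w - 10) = (w - 3)/(w + 5)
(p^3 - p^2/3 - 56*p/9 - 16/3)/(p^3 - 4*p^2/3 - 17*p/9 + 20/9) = (3*p^2 - 5*p - 12)/(3*p^2 - 8*p + 5)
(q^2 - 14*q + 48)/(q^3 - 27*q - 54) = (q - 8)/(q^2 + 6*q + 9)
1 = 1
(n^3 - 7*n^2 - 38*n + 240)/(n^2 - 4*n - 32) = (n^2 + n - 30)/(n + 4)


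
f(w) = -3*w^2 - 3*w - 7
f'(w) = -6*w - 3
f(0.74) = -10.86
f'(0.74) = -7.44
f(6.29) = -144.56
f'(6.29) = -40.74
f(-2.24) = -15.33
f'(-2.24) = 10.44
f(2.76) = -38.13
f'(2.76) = -19.56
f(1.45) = -17.66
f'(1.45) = -11.70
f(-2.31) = -16.08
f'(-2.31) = 10.86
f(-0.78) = -6.49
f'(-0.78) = 1.68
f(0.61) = -9.95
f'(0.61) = -6.66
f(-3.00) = -25.00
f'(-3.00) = 15.00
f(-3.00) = -25.00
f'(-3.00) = 15.00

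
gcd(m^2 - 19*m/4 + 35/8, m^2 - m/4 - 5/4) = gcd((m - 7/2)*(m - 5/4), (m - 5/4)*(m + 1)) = m - 5/4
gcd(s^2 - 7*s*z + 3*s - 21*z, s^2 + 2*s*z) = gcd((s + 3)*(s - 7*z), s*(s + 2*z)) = 1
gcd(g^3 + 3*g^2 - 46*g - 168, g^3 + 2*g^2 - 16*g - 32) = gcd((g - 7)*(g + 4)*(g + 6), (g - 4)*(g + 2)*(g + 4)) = g + 4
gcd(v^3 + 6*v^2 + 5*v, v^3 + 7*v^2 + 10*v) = v^2 + 5*v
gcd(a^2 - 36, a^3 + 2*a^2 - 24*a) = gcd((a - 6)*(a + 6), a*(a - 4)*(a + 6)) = a + 6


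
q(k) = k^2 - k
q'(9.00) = 17.00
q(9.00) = 72.00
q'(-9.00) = -19.00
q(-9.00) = 90.00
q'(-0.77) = -2.54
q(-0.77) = 1.36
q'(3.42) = 5.84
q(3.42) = 8.28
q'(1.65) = 2.30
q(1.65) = 1.07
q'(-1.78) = -4.56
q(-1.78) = 4.95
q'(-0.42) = -1.84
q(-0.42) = 0.60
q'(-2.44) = -5.88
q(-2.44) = 8.39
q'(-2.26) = -5.52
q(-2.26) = 7.37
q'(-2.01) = -5.02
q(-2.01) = 6.05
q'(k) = 2*k - 1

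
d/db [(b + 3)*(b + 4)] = 2*b + 7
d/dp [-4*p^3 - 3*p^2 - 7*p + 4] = -12*p^2 - 6*p - 7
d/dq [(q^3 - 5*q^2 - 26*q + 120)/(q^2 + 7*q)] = (q^4 + 14*q^3 - 9*q^2 - 240*q - 840)/(q^2*(q^2 + 14*q + 49))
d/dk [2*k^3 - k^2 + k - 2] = 6*k^2 - 2*k + 1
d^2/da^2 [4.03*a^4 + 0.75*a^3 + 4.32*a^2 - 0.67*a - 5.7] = 48.36*a^2 + 4.5*a + 8.64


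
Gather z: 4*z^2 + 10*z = 4*z^2 + 10*z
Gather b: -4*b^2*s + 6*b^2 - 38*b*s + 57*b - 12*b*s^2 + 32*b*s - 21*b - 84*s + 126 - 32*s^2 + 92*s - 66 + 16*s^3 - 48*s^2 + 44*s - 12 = b^2*(6 - 4*s) + b*(-12*s^2 - 6*s + 36) + 16*s^3 - 80*s^2 + 52*s + 48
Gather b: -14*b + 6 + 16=22 - 14*b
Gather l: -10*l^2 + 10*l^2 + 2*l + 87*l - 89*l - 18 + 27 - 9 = 0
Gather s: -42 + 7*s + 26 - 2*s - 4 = 5*s - 20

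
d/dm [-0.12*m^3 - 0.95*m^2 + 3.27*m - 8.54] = -0.36*m^2 - 1.9*m + 3.27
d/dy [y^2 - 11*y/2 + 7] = 2*y - 11/2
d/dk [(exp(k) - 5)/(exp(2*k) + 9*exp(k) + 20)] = (-(exp(k) - 5)*(2*exp(k) + 9) + exp(2*k) + 9*exp(k) + 20)*exp(k)/(exp(2*k) + 9*exp(k) + 20)^2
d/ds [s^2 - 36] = 2*s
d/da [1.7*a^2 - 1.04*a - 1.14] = 3.4*a - 1.04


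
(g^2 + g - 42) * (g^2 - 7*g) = g^4 - 6*g^3 - 49*g^2 + 294*g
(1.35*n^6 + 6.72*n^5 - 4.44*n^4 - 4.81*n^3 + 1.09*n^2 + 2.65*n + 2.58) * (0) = 0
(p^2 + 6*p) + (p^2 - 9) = 2*p^2 + 6*p - 9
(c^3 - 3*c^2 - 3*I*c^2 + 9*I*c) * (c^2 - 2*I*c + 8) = c^5 - 3*c^4 - 5*I*c^4 + 2*c^3 + 15*I*c^3 - 6*c^2 - 24*I*c^2 + 72*I*c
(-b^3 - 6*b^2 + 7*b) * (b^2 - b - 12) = -b^5 - 5*b^4 + 25*b^3 + 65*b^2 - 84*b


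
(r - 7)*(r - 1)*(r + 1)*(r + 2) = r^4 - 5*r^3 - 15*r^2 + 5*r + 14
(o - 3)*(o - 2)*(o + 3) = o^3 - 2*o^2 - 9*o + 18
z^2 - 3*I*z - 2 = (z - 2*I)*(z - I)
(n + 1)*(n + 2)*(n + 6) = n^3 + 9*n^2 + 20*n + 12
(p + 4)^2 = p^2 + 8*p + 16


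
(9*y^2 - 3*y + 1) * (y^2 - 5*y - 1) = 9*y^4 - 48*y^3 + 7*y^2 - 2*y - 1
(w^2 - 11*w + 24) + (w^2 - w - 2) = 2*w^2 - 12*w + 22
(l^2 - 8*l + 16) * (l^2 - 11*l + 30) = l^4 - 19*l^3 + 134*l^2 - 416*l + 480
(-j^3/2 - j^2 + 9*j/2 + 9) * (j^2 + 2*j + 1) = -j^5/2 - 2*j^4 + 2*j^3 + 17*j^2 + 45*j/2 + 9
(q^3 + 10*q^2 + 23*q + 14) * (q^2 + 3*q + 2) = q^5 + 13*q^4 + 55*q^3 + 103*q^2 + 88*q + 28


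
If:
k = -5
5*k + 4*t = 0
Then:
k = -5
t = 25/4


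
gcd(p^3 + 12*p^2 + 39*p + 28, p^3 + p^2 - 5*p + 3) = 1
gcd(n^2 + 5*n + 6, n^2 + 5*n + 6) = n^2 + 5*n + 6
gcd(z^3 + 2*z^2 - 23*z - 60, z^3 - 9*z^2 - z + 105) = z^2 - 2*z - 15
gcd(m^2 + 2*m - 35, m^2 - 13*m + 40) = m - 5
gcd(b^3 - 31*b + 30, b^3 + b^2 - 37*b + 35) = b^2 - 6*b + 5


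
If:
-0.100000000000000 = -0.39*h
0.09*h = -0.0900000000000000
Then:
No Solution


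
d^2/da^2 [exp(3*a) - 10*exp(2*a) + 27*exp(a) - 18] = (9*exp(2*a) - 40*exp(a) + 27)*exp(a)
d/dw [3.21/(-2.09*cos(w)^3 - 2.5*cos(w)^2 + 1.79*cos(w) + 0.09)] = (-20.1267*cos(w)^2 - 16.05*cos(w) + 5.7459)*sin(w)/(2.09*cos(w)^3 + 2.5*cos(w)^2 - 1.79*cos(w) - 0.09)^2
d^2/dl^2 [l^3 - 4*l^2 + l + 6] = 6*l - 8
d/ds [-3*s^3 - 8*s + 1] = -9*s^2 - 8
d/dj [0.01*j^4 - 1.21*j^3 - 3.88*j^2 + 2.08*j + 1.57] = 0.04*j^3 - 3.63*j^2 - 7.76*j + 2.08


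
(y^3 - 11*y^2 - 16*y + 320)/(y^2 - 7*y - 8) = (y^2 - 3*y - 40)/(y + 1)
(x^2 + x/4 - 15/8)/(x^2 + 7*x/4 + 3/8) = (4*x - 5)/(4*x + 1)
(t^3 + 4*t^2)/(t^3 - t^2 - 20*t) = t/(t - 5)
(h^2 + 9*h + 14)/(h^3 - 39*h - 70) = (h + 7)/(h^2 - 2*h - 35)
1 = 1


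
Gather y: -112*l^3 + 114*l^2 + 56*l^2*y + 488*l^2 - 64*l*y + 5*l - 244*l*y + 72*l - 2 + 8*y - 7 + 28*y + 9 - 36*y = -112*l^3 + 602*l^2 + 77*l + y*(56*l^2 - 308*l)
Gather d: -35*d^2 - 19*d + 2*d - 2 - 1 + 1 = -35*d^2 - 17*d - 2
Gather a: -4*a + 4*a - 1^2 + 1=0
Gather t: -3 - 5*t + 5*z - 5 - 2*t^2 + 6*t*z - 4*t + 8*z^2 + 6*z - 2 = -2*t^2 + t*(6*z - 9) + 8*z^2 + 11*z - 10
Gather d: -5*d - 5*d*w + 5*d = -5*d*w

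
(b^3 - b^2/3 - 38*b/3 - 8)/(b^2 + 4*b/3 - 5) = (3*b^2 - 10*b - 8)/(3*b - 5)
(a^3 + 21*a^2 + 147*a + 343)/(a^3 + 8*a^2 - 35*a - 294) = (a + 7)/(a - 6)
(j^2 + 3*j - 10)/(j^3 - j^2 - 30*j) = (j - 2)/(j*(j - 6))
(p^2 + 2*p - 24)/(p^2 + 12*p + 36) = (p - 4)/(p + 6)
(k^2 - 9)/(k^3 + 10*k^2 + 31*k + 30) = (k - 3)/(k^2 + 7*k + 10)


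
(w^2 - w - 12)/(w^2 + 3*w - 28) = (w + 3)/(w + 7)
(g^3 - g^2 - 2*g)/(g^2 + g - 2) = g*(g^2 - g - 2)/(g^2 + g - 2)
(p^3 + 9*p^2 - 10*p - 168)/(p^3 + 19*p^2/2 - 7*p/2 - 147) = 2*(p - 4)/(2*p - 7)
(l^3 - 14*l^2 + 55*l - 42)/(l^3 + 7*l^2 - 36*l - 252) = (l^2 - 8*l + 7)/(l^2 + 13*l + 42)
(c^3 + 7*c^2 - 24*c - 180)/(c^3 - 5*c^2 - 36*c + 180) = (c + 6)/(c - 6)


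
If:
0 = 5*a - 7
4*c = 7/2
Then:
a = 7/5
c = 7/8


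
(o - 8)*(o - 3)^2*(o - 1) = o^4 - 15*o^3 + 71*o^2 - 129*o + 72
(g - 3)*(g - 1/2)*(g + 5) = g^3 + 3*g^2/2 - 16*g + 15/2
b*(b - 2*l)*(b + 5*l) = b^3 + 3*b^2*l - 10*b*l^2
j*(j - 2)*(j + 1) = j^3 - j^2 - 2*j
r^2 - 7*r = r*(r - 7)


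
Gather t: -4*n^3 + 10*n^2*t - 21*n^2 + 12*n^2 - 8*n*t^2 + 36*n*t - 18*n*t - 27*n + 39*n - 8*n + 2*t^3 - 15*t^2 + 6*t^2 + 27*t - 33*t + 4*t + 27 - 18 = -4*n^3 - 9*n^2 + 4*n + 2*t^3 + t^2*(-8*n - 9) + t*(10*n^2 + 18*n - 2) + 9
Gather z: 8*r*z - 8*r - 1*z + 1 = -8*r + z*(8*r - 1) + 1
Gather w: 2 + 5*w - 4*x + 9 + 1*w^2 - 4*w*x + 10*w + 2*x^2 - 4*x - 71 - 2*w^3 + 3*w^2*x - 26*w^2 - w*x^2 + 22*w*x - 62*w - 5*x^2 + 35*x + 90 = -2*w^3 + w^2*(3*x - 25) + w*(-x^2 + 18*x - 47) - 3*x^2 + 27*x + 30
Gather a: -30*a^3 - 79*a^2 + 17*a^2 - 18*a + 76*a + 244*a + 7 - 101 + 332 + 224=-30*a^3 - 62*a^2 + 302*a + 462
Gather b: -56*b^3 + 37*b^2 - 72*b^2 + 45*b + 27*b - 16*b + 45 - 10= -56*b^3 - 35*b^2 + 56*b + 35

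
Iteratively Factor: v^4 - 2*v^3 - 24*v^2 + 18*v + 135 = (v + 3)*(v^3 - 5*v^2 - 9*v + 45) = (v + 3)^2*(v^2 - 8*v + 15) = (v - 3)*(v + 3)^2*(v - 5)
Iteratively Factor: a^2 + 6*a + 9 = (a + 3)*(a + 3)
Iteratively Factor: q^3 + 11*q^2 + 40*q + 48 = (q + 4)*(q^2 + 7*q + 12) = (q + 3)*(q + 4)*(q + 4)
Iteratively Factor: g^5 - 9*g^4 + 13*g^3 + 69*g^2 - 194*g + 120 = (g - 4)*(g^4 - 5*g^3 - 7*g^2 + 41*g - 30) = (g - 5)*(g - 4)*(g^3 - 7*g + 6) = (g - 5)*(g - 4)*(g - 2)*(g^2 + 2*g - 3) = (g - 5)*(g - 4)*(g - 2)*(g + 3)*(g - 1)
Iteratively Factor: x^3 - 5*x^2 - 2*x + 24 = (x - 3)*(x^2 - 2*x - 8) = (x - 3)*(x + 2)*(x - 4)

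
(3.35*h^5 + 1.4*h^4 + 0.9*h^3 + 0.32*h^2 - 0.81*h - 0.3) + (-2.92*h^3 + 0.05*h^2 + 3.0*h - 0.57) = 3.35*h^5 + 1.4*h^4 - 2.02*h^3 + 0.37*h^2 + 2.19*h - 0.87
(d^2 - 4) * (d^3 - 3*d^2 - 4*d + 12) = d^5 - 3*d^4 - 8*d^3 + 24*d^2 + 16*d - 48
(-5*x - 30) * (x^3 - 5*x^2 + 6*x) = -5*x^4 - 5*x^3 + 120*x^2 - 180*x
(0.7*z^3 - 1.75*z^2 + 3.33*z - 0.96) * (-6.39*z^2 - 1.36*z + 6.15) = -4.473*z^5 + 10.2305*z^4 - 14.5937*z^3 - 9.1569*z^2 + 21.7851*z - 5.904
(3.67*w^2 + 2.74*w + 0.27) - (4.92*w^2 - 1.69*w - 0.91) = -1.25*w^2 + 4.43*w + 1.18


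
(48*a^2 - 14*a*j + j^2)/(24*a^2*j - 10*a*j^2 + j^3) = (8*a - j)/(j*(4*a - j))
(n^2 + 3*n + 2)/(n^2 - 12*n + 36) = (n^2 + 3*n + 2)/(n^2 - 12*n + 36)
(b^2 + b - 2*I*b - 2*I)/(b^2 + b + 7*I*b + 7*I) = (b - 2*I)/(b + 7*I)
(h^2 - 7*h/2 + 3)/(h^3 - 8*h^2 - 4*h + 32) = (h - 3/2)/(h^2 - 6*h - 16)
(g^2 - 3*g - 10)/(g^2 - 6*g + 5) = (g + 2)/(g - 1)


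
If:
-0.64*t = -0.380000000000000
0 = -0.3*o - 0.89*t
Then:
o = -1.76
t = 0.59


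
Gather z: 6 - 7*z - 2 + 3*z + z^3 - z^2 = z^3 - z^2 - 4*z + 4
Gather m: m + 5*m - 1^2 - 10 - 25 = 6*m - 36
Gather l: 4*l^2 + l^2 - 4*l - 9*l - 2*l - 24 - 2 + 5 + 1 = 5*l^2 - 15*l - 20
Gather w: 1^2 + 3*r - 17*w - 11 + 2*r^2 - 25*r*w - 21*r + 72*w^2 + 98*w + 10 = 2*r^2 - 18*r + 72*w^2 + w*(81 - 25*r)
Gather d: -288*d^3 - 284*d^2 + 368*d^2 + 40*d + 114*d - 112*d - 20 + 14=-288*d^3 + 84*d^2 + 42*d - 6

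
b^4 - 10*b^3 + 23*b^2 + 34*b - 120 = (b - 5)*(b - 4)*(b - 3)*(b + 2)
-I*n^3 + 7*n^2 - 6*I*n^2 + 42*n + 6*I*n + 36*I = (n + 6)*(n + 6*I)*(-I*n + 1)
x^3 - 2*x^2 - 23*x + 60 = (x - 4)*(x - 3)*(x + 5)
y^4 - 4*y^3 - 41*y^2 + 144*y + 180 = (y - 6)*(y - 5)*(y + 1)*(y + 6)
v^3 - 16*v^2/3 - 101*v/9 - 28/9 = (v - 7)*(v + 1/3)*(v + 4/3)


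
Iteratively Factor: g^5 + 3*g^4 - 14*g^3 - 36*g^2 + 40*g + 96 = (g + 2)*(g^4 + g^3 - 16*g^2 - 4*g + 48) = (g - 2)*(g + 2)*(g^3 + 3*g^2 - 10*g - 24) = (g - 2)*(g + 2)*(g + 4)*(g^2 - g - 6) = (g - 2)*(g + 2)^2*(g + 4)*(g - 3)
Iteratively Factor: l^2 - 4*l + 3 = (l - 1)*(l - 3)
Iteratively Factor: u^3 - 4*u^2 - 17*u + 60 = (u + 4)*(u^2 - 8*u + 15) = (u - 3)*(u + 4)*(u - 5)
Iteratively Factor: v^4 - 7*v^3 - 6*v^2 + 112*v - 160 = (v - 5)*(v^3 - 2*v^2 - 16*v + 32) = (v - 5)*(v + 4)*(v^2 - 6*v + 8) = (v - 5)*(v - 4)*(v + 4)*(v - 2)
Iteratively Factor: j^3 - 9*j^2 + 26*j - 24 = (j - 4)*(j^2 - 5*j + 6) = (j - 4)*(j - 3)*(j - 2)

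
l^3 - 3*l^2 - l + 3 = (l - 3)*(l - 1)*(l + 1)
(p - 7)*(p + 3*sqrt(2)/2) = p^2 - 7*p + 3*sqrt(2)*p/2 - 21*sqrt(2)/2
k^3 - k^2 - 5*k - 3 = (k - 3)*(k + 1)^2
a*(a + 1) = a^2 + a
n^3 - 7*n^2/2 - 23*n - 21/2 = (n - 7)*(n + 1/2)*(n + 3)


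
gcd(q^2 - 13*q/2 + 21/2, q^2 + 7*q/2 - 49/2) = q - 7/2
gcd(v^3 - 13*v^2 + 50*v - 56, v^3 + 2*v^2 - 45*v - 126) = v - 7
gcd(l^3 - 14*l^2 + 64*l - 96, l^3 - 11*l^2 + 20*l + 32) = l - 4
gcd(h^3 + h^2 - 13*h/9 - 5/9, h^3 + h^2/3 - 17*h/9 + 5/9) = h^2 + 2*h/3 - 5/3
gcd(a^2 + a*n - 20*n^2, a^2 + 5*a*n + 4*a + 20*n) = a + 5*n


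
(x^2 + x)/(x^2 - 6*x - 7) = x/(x - 7)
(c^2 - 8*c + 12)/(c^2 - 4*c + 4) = (c - 6)/(c - 2)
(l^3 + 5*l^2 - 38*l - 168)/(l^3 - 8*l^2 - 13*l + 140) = (l^2 + l - 42)/(l^2 - 12*l + 35)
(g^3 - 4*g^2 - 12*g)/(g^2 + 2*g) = g - 6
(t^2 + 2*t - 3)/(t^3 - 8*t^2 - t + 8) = (t + 3)/(t^2 - 7*t - 8)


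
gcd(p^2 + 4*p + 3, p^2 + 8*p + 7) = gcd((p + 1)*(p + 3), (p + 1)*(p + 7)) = p + 1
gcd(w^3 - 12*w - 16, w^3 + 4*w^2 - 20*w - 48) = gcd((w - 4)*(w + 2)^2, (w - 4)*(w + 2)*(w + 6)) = w^2 - 2*w - 8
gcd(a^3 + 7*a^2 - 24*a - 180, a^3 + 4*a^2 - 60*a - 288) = a^2 + 12*a + 36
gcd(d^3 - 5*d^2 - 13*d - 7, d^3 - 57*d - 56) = d + 1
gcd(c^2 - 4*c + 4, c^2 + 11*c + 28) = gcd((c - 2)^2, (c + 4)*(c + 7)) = 1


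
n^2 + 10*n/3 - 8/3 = (n - 2/3)*(n + 4)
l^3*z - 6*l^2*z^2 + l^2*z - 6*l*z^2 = l*(l - 6*z)*(l*z + z)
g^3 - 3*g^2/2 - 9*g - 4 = (g - 4)*(g + 1/2)*(g + 2)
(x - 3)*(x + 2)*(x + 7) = x^3 + 6*x^2 - 13*x - 42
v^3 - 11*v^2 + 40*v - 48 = (v - 4)^2*(v - 3)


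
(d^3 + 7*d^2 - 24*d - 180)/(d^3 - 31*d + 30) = (d + 6)/(d - 1)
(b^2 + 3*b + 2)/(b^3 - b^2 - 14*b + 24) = (b^2 + 3*b + 2)/(b^3 - b^2 - 14*b + 24)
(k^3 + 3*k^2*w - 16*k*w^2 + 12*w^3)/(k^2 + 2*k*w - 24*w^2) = (-k^2 + 3*k*w - 2*w^2)/(-k + 4*w)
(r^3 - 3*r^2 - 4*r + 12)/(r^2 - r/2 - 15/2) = 2*(r^2 - 4)/(2*r + 5)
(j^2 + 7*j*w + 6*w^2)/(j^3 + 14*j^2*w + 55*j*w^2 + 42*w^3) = 1/(j + 7*w)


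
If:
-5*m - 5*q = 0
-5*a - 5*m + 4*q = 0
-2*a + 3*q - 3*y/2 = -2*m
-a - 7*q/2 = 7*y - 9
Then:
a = -486/205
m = 54/41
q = -54/41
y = 468/205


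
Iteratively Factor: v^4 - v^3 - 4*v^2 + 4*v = (v + 2)*(v^3 - 3*v^2 + 2*v) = (v - 1)*(v + 2)*(v^2 - 2*v) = (v - 2)*(v - 1)*(v + 2)*(v)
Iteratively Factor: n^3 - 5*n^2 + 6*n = (n - 2)*(n^2 - 3*n) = (n - 3)*(n - 2)*(n)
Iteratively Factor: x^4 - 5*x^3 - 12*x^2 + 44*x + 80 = (x + 2)*(x^3 - 7*x^2 + 2*x + 40) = (x - 4)*(x + 2)*(x^2 - 3*x - 10) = (x - 4)*(x + 2)^2*(x - 5)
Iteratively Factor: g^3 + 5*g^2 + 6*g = (g + 2)*(g^2 + 3*g) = (g + 2)*(g + 3)*(g)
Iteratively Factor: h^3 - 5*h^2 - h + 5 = (h - 1)*(h^2 - 4*h - 5) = (h - 5)*(h - 1)*(h + 1)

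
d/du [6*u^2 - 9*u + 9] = 12*u - 9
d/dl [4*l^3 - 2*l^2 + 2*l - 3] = 12*l^2 - 4*l + 2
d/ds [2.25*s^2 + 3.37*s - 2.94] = 4.5*s + 3.37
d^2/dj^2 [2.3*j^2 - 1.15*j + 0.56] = 4.60000000000000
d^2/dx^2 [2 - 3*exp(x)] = -3*exp(x)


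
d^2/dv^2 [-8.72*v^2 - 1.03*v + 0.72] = -17.4400000000000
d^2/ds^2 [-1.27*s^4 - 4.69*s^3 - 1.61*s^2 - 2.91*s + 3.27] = -15.24*s^2 - 28.14*s - 3.22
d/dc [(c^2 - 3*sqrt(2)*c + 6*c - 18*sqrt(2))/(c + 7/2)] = 2*(2*c^2 + 14*c + 15*sqrt(2) + 42)/(4*c^2 + 28*c + 49)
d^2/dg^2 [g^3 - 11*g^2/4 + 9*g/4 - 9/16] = 6*g - 11/2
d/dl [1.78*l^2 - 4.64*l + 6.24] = 3.56*l - 4.64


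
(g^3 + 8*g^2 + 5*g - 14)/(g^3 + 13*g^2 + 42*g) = (g^2 + g - 2)/(g*(g + 6))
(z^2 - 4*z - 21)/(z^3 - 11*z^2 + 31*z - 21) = (z + 3)/(z^2 - 4*z + 3)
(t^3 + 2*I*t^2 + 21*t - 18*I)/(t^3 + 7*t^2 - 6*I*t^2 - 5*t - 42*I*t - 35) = (t^2 + 3*I*t + 18)/(t^2 + t*(7 - 5*I) - 35*I)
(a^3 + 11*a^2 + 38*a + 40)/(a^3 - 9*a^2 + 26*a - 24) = (a^3 + 11*a^2 + 38*a + 40)/(a^3 - 9*a^2 + 26*a - 24)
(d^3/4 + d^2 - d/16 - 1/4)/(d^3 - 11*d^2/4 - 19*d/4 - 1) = (-4*d^3 - 16*d^2 + d + 4)/(4*(-4*d^3 + 11*d^2 + 19*d + 4))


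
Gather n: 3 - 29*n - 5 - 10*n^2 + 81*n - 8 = -10*n^2 + 52*n - 10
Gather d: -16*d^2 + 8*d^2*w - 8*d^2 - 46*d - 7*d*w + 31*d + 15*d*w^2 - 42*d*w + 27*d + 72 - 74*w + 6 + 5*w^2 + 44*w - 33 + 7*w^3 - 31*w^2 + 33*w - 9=d^2*(8*w - 24) + d*(15*w^2 - 49*w + 12) + 7*w^3 - 26*w^2 + 3*w + 36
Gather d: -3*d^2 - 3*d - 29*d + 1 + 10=-3*d^2 - 32*d + 11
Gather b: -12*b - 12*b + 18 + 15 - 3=30 - 24*b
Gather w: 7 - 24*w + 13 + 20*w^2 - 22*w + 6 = 20*w^2 - 46*w + 26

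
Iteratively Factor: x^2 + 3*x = (x + 3)*(x)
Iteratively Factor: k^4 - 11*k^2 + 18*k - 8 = (k - 2)*(k^3 + 2*k^2 - 7*k + 4) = (k - 2)*(k - 1)*(k^2 + 3*k - 4) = (k - 2)*(k - 1)*(k + 4)*(k - 1)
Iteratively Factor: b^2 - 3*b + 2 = (b - 2)*(b - 1)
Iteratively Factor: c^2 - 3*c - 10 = (c + 2)*(c - 5)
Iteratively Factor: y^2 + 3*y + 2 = (y + 1)*(y + 2)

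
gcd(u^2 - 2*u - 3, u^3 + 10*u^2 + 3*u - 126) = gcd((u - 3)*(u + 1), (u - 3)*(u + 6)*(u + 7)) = u - 3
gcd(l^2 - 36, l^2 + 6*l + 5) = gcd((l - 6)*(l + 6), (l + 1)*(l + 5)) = 1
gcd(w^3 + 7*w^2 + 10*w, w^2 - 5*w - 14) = w + 2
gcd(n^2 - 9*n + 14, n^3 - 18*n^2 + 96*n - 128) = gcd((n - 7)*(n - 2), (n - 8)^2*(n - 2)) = n - 2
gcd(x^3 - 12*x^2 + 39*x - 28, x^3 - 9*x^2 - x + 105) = x - 7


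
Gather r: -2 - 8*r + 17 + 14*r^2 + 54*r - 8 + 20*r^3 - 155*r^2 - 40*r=20*r^3 - 141*r^2 + 6*r + 7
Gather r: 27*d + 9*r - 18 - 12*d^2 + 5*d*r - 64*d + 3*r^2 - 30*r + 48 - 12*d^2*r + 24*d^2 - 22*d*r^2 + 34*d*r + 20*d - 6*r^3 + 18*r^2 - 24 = 12*d^2 - 17*d - 6*r^3 + r^2*(21 - 22*d) + r*(-12*d^2 + 39*d - 21) + 6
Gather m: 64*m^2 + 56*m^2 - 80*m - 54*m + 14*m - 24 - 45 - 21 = 120*m^2 - 120*m - 90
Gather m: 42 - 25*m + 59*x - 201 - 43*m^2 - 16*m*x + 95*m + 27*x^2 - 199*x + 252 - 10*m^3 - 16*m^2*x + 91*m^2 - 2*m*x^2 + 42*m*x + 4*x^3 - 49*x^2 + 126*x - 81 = -10*m^3 + m^2*(48 - 16*x) + m*(-2*x^2 + 26*x + 70) + 4*x^3 - 22*x^2 - 14*x + 12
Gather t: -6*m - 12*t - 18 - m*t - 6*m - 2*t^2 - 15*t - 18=-12*m - 2*t^2 + t*(-m - 27) - 36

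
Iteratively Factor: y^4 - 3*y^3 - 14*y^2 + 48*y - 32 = (y - 1)*(y^3 - 2*y^2 - 16*y + 32) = (y - 1)*(y + 4)*(y^2 - 6*y + 8) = (y - 4)*(y - 1)*(y + 4)*(y - 2)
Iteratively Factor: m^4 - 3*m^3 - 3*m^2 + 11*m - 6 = (m - 1)*(m^3 - 2*m^2 - 5*m + 6) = (m - 1)*(m + 2)*(m^2 - 4*m + 3) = (m - 1)^2*(m + 2)*(m - 3)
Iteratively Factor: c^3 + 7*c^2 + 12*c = (c + 4)*(c^2 + 3*c) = c*(c + 4)*(c + 3)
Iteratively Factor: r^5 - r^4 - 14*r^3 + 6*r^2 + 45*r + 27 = (r + 1)*(r^4 - 2*r^3 - 12*r^2 + 18*r + 27) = (r + 1)^2*(r^3 - 3*r^2 - 9*r + 27) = (r + 1)^2*(r + 3)*(r^2 - 6*r + 9) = (r - 3)*(r + 1)^2*(r + 3)*(r - 3)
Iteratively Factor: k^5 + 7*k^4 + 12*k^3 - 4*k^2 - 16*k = (k - 1)*(k^4 + 8*k^3 + 20*k^2 + 16*k) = (k - 1)*(k + 2)*(k^3 + 6*k^2 + 8*k) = k*(k - 1)*(k + 2)*(k^2 + 6*k + 8) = k*(k - 1)*(k + 2)*(k + 4)*(k + 2)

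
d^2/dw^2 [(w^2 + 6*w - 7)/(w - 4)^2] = 2*(14*w + 43)/(w^4 - 16*w^3 + 96*w^2 - 256*w + 256)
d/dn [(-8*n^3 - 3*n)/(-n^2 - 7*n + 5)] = (8*n^4 + 112*n^3 - 123*n^2 - 15)/(n^4 + 14*n^3 + 39*n^2 - 70*n + 25)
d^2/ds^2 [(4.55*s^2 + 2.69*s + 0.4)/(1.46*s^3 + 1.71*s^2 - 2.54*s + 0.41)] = (19.39756*s^6 + 34.404024*s^5 + 151.766124*s^4 + 53.05521*s^3 - 40.345158*s^2 - 23.176554*s + 11.732842)/(3.112136*s^9 + 10.935108*s^8 - 3.435234*s^7 - 30.426105*s^6 + 12.118002*s^5 + 27.570687*s^4 - 26.33555*s^3 + 8.797821*s^2 - 1.280922*s + 0.068921)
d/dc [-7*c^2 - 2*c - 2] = -14*c - 2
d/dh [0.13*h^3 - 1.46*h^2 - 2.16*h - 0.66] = 0.39*h^2 - 2.92*h - 2.16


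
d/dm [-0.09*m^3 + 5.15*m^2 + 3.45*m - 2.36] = -0.27*m^2 + 10.3*m + 3.45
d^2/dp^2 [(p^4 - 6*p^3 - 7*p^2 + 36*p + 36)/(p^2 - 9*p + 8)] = 2*(p^6 - 27*p^5 + 267*p^4 - 1041*p^3 + 1956*p^2 - 2988*p + 4772)/(p^6 - 27*p^5 + 267*p^4 - 1161*p^3 + 2136*p^2 - 1728*p + 512)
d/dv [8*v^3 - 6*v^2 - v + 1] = 24*v^2 - 12*v - 1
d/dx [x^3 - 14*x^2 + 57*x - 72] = 3*x^2 - 28*x + 57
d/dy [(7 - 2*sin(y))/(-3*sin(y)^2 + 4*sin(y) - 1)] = 2*(-3*sin(y)^2 + 21*sin(y) - 13)*cos(y)/((sin(y) - 1)^2*(3*sin(y) - 1)^2)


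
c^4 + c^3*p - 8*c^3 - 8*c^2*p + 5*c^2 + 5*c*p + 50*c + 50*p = (c - 5)^2*(c + 2)*(c + p)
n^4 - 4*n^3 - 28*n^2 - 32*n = n*(n - 8)*(n + 2)^2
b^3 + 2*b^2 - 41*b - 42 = (b - 6)*(b + 1)*(b + 7)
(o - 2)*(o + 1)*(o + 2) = o^3 + o^2 - 4*o - 4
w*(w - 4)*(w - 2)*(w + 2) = w^4 - 4*w^3 - 4*w^2 + 16*w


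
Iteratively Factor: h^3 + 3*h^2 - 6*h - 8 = (h + 4)*(h^2 - h - 2) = (h - 2)*(h + 4)*(h + 1)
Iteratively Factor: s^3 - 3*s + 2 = (s - 1)*(s^2 + s - 2) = (s - 1)^2*(s + 2)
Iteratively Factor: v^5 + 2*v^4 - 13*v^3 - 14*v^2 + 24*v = (v - 1)*(v^4 + 3*v^3 - 10*v^2 - 24*v) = (v - 3)*(v - 1)*(v^3 + 6*v^2 + 8*v) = (v - 3)*(v - 1)*(v + 4)*(v^2 + 2*v) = v*(v - 3)*(v - 1)*(v + 4)*(v + 2)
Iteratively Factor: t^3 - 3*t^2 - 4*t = (t + 1)*(t^2 - 4*t) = t*(t + 1)*(t - 4)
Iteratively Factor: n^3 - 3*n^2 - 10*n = (n + 2)*(n^2 - 5*n) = n*(n + 2)*(n - 5)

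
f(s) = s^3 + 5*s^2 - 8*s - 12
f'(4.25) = 88.69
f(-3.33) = 33.16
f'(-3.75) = -3.31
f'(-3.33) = -8.03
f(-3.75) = 35.58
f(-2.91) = 28.98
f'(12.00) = 544.00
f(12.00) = 2340.00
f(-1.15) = 2.29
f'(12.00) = 544.00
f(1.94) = -1.40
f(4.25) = 121.08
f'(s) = 3*s^2 + 10*s - 8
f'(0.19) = -5.99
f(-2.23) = 19.61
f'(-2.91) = -11.70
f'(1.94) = 22.69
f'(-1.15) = -15.53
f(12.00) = 2340.00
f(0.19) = -13.33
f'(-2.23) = -15.38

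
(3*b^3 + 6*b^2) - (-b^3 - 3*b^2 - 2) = 4*b^3 + 9*b^2 + 2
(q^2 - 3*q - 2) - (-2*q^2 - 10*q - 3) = 3*q^2 + 7*q + 1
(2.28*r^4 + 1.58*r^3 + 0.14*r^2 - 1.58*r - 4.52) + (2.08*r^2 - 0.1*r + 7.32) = 2.28*r^4 + 1.58*r^3 + 2.22*r^2 - 1.68*r + 2.8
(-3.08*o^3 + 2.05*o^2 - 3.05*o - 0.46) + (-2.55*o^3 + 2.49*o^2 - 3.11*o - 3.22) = -5.63*o^3 + 4.54*o^2 - 6.16*o - 3.68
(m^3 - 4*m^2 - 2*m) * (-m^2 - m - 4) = -m^5 + 3*m^4 + 2*m^3 + 18*m^2 + 8*m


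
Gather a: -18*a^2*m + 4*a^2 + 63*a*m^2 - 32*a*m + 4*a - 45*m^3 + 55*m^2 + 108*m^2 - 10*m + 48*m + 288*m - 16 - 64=a^2*(4 - 18*m) + a*(63*m^2 - 32*m + 4) - 45*m^3 + 163*m^2 + 326*m - 80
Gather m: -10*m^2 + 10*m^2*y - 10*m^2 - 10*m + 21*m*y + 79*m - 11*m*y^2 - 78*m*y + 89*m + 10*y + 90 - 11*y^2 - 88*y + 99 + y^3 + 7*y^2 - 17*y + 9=m^2*(10*y - 20) + m*(-11*y^2 - 57*y + 158) + y^3 - 4*y^2 - 95*y + 198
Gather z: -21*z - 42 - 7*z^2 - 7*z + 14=-7*z^2 - 28*z - 28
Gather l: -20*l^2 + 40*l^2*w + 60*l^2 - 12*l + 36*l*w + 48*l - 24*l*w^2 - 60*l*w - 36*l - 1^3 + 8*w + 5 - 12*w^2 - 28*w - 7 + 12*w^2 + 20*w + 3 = l^2*(40*w + 40) + l*(-24*w^2 - 24*w)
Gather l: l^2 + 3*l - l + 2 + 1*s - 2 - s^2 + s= l^2 + 2*l - s^2 + 2*s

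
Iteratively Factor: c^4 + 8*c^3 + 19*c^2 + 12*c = (c + 1)*(c^3 + 7*c^2 + 12*c) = (c + 1)*(c + 3)*(c^2 + 4*c) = c*(c + 1)*(c + 3)*(c + 4)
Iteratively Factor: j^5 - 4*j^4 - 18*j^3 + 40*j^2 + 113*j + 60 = (j + 1)*(j^4 - 5*j^3 - 13*j^2 + 53*j + 60) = (j - 5)*(j + 1)*(j^3 - 13*j - 12) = (j - 5)*(j + 1)^2*(j^2 - j - 12) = (j - 5)*(j - 4)*(j + 1)^2*(j + 3)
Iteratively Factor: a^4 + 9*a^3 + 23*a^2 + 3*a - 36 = (a + 3)*(a^3 + 6*a^2 + 5*a - 12) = (a + 3)^2*(a^2 + 3*a - 4) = (a + 3)^2*(a + 4)*(a - 1)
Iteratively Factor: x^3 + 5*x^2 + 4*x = (x + 1)*(x^2 + 4*x) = x*(x + 1)*(x + 4)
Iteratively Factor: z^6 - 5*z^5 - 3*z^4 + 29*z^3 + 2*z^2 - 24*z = (z + 1)*(z^5 - 6*z^4 + 3*z^3 + 26*z^2 - 24*z) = (z + 1)*(z + 2)*(z^4 - 8*z^3 + 19*z^2 - 12*z) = (z - 1)*(z + 1)*(z + 2)*(z^3 - 7*z^2 + 12*z) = (z - 4)*(z - 1)*(z + 1)*(z + 2)*(z^2 - 3*z) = z*(z - 4)*(z - 1)*(z + 1)*(z + 2)*(z - 3)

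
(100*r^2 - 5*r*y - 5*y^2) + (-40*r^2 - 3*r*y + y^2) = 60*r^2 - 8*r*y - 4*y^2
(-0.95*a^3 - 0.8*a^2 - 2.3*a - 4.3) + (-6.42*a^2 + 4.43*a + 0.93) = -0.95*a^3 - 7.22*a^2 + 2.13*a - 3.37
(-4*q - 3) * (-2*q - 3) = 8*q^2 + 18*q + 9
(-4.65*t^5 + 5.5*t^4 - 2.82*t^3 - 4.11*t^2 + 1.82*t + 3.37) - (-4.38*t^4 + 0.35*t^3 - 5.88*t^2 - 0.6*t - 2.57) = -4.65*t^5 + 9.88*t^4 - 3.17*t^3 + 1.77*t^2 + 2.42*t + 5.94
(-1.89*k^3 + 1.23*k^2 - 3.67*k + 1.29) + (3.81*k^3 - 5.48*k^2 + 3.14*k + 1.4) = 1.92*k^3 - 4.25*k^2 - 0.53*k + 2.69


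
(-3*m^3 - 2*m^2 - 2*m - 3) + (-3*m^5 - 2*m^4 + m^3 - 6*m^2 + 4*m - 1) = -3*m^5 - 2*m^4 - 2*m^3 - 8*m^2 + 2*m - 4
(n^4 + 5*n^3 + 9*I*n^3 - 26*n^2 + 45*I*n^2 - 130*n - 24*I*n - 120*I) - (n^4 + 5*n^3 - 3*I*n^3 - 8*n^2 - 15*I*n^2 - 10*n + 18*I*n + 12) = 12*I*n^3 - 18*n^2 + 60*I*n^2 - 120*n - 42*I*n - 12 - 120*I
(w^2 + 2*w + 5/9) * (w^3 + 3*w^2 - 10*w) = w^5 + 5*w^4 - 31*w^3/9 - 55*w^2/3 - 50*w/9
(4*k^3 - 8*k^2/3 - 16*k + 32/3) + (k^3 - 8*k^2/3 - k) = 5*k^3 - 16*k^2/3 - 17*k + 32/3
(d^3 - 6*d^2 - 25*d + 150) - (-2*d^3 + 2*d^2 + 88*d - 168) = 3*d^3 - 8*d^2 - 113*d + 318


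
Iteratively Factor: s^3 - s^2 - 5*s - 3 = (s + 1)*(s^2 - 2*s - 3) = (s + 1)^2*(s - 3)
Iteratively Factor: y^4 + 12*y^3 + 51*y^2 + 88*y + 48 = (y + 4)*(y^3 + 8*y^2 + 19*y + 12) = (y + 3)*(y + 4)*(y^2 + 5*y + 4) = (y + 3)*(y + 4)^2*(y + 1)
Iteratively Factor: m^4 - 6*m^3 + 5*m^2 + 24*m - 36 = (m - 2)*(m^3 - 4*m^2 - 3*m + 18) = (m - 2)*(m + 2)*(m^2 - 6*m + 9) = (m - 3)*(m - 2)*(m + 2)*(m - 3)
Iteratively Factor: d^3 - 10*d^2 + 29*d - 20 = (d - 1)*(d^2 - 9*d + 20) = (d - 5)*(d - 1)*(d - 4)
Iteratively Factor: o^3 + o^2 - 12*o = (o)*(o^2 + o - 12) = o*(o + 4)*(o - 3)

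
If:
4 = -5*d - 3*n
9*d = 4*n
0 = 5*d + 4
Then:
No Solution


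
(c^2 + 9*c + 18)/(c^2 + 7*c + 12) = (c + 6)/(c + 4)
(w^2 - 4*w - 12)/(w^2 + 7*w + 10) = (w - 6)/(w + 5)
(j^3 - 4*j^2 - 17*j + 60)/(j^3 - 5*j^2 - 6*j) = (-j^3 + 4*j^2 + 17*j - 60)/(j*(-j^2 + 5*j + 6))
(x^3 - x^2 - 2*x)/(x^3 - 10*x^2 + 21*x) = (x^2 - x - 2)/(x^2 - 10*x + 21)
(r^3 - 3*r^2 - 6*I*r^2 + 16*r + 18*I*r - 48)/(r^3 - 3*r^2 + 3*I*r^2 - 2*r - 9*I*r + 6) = (r - 8*I)/(r + I)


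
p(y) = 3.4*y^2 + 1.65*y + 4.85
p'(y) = 6.8*y + 1.65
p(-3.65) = 44.12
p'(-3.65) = -23.17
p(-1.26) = 8.17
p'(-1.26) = -6.92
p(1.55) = 15.58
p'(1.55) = 12.19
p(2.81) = 36.33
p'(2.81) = 20.76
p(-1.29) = 8.38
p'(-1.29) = -7.12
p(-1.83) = 13.22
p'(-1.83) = -10.79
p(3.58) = 54.33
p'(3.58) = 25.99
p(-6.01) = 117.74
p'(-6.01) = -39.22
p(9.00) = 295.10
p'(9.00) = 62.85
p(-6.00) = 117.35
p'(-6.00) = -39.15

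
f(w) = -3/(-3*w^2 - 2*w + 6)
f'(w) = -3*(6*w + 2)/(-3*w^2 - 2*w + 6)^2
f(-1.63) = -2.33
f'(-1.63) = 14.04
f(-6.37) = 0.03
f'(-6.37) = 0.01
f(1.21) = 3.69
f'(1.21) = -42.10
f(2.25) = 0.22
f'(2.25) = -0.25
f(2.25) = 0.22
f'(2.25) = -0.25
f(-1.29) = -0.84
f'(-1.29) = 1.34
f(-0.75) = -0.52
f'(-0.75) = 0.22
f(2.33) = 0.20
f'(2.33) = -0.21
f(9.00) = 0.01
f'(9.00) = 0.00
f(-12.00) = 0.01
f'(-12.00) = 0.00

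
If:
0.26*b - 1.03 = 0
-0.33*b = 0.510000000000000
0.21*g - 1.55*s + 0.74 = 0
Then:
No Solution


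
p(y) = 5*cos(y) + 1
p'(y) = -5*sin(y)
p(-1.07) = 3.40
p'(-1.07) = 4.39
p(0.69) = 4.86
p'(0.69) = -3.18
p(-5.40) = 4.17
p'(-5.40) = -3.86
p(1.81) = -0.18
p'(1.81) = -4.86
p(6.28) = 6.00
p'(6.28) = 0.02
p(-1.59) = 0.90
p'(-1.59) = 5.00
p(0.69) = 4.86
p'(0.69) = -3.18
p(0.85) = 4.30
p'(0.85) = -3.76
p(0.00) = 6.00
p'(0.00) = 0.00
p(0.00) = 6.00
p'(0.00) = 0.00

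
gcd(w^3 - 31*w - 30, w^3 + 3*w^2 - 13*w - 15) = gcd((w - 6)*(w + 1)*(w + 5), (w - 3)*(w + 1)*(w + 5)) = w^2 + 6*w + 5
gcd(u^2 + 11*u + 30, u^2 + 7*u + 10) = u + 5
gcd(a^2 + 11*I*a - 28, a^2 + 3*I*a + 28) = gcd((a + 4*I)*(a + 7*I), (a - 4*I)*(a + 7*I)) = a + 7*I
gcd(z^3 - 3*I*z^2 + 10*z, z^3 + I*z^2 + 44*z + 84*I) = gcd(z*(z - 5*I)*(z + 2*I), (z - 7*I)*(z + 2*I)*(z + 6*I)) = z + 2*I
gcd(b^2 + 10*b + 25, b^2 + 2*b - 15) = b + 5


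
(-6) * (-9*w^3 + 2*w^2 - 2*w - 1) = 54*w^3 - 12*w^2 + 12*w + 6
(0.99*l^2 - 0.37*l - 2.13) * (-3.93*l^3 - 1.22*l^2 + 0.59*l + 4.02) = -3.8907*l^5 + 0.2463*l^4 + 9.4064*l^3 + 6.3601*l^2 - 2.7441*l - 8.5626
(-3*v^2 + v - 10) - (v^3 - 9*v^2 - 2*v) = -v^3 + 6*v^2 + 3*v - 10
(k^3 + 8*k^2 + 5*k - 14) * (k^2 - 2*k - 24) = k^5 + 6*k^4 - 35*k^3 - 216*k^2 - 92*k + 336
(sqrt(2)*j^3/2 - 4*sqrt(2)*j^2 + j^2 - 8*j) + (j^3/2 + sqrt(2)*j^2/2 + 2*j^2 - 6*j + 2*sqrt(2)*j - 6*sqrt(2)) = j^3/2 + sqrt(2)*j^3/2 - 7*sqrt(2)*j^2/2 + 3*j^2 - 14*j + 2*sqrt(2)*j - 6*sqrt(2)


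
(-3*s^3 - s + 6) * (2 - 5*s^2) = 15*s^5 - s^3 - 30*s^2 - 2*s + 12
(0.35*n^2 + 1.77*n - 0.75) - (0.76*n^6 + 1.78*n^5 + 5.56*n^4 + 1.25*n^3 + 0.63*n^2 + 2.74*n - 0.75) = -0.76*n^6 - 1.78*n^5 - 5.56*n^4 - 1.25*n^3 - 0.28*n^2 - 0.97*n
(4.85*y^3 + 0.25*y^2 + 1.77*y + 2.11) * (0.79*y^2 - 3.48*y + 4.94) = 3.8315*y^5 - 16.6805*y^4 + 24.4873*y^3 - 3.2577*y^2 + 1.401*y + 10.4234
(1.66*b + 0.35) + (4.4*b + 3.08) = 6.06*b + 3.43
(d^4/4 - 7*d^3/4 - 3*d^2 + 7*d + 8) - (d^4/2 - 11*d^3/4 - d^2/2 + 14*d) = -d^4/4 + d^3 - 5*d^2/2 - 7*d + 8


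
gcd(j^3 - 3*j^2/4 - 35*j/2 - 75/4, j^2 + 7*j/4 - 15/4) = j + 3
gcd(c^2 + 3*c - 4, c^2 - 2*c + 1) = c - 1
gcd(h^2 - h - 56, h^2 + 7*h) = h + 7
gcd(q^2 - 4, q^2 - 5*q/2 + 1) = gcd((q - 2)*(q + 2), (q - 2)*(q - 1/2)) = q - 2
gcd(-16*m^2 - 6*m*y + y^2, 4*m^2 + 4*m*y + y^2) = 2*m + y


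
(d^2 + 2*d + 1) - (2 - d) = d^2 + 3*d - 1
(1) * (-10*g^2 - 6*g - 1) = -10*g^2 - 6*g - 1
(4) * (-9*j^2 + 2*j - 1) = -36*j^2 + 8*j - 4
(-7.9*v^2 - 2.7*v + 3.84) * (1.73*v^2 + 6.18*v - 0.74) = -13.667*v^4 - 53.493*v^3 - 4.1968*v^2 + 25.7292*v - 2.8416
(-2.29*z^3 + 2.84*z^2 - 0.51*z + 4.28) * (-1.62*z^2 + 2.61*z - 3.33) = 3.7098*z^5 - 10.5777*z^4 + 15.8643*z^3 - 17.7219*z^2 + 12.8691*z - 14.2524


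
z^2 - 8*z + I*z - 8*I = (z - 8)*(z + I)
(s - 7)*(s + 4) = s^2 - 3*s - 28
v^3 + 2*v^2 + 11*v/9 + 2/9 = (v + 1/3)*(v + 2/3)*(v + 1)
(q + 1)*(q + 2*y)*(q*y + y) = q^3*y + 2*q^2*y^2 + 2*q^2*y + 4*q*y^2 + q*y + 2*y^2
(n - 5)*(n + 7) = n^2 + 2*n - 35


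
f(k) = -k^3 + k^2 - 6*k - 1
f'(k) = -3*k^2 + 2*k - 6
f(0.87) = -6.12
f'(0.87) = -6.53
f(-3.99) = 102.38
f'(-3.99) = -61.74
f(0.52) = -3.99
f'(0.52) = -5.77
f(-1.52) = 13.94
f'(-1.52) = -15.97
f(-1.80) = 18.87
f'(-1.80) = -19.32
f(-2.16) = 26.70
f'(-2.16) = -24.32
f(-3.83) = 92.83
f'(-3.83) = -57.67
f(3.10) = -39.78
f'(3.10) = -28.63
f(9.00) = -703.00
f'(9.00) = -231.00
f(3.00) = -37.00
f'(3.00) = -27.00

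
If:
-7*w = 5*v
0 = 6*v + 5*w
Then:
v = 0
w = 0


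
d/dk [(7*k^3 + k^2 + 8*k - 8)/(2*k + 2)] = (7*k^3 + 11*k^2 + k + 8)/(k^2 + 2*k + 1)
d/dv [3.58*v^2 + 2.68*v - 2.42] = 7.16*v + 2.68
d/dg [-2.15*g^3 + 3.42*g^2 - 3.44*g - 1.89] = -6.45*g^2 + 6.84*g - 3.44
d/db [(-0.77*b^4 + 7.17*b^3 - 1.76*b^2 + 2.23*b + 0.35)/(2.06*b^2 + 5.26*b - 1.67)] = (-3.1724*b^5 + 2.61959999999999*b^4 + 80.572*b^3 - 49.7731*b^2 + 4.4364*b - 5.5651)/(4.2436*b^4 + 21.6712*b^3 + 20.7872*b^2 - 17.5684*b + 2.7889)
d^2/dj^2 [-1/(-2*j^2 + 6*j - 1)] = 4*(-2*j^2 + 6*j + 2*(2*j - 3)^2 - 1)/(2*j^2 - 6*j + 1)^3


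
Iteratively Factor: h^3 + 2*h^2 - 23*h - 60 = (h - 5)*(h^2 + 7*h + 12) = (h - 5)*(h + 3)*(h + 4)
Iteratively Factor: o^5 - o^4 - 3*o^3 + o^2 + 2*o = (o - 2)*(o^4 + o^3 - o^2 - o) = (o - 2)*(o + 1)*(o^3 - o) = o*(o - 2)*(o + 1)*(o^2 - 1) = o*(o - 2)*(o + 1)^2*(o - 1)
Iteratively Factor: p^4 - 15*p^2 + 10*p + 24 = (p - 3)*(p^3 + 3*p^2 - 6*p - 8) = (p - 3)*(p + 1)*(p^2 + 2*p - 8) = (p - 3)*(p - 2)*(p + 1)*(p + 4)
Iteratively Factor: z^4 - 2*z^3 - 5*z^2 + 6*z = (z + 2)*(z^3 - 4*z^2 + 3*z) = (z - 1)*(z + 2)*(z^2 - 3*z) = (z - 3)*(z - 1)*(z + 2)*(z)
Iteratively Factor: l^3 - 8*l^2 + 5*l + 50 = (l - 5)*(l^2 - 3*l - 10) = (l - 5)^2*(l + 2)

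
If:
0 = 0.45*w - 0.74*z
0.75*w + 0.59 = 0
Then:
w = -0.79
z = -0.48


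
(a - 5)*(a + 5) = a^2 - 25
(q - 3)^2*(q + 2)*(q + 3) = q^4 - q^3 - 15*q^2 + 9*q + 54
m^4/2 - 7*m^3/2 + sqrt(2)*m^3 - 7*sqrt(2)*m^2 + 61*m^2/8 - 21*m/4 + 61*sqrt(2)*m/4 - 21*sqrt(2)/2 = (m/2 + sqrt(2))*(m - 7/2)*(m - 2)*(m - 3/2)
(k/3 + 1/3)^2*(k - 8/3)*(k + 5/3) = k^4/9 + k^3/9 - 49*k^2/81 - 89*k/81 - 40/81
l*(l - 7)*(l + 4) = l^3 - 3*l^2 - 28*l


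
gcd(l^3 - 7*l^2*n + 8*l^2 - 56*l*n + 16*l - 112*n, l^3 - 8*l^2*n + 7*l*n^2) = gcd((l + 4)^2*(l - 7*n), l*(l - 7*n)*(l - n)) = l - 7*n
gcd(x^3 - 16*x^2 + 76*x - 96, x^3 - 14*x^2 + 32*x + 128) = x - 8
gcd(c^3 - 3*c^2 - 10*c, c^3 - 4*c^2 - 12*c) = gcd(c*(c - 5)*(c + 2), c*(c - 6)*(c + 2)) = c^2 + 2*c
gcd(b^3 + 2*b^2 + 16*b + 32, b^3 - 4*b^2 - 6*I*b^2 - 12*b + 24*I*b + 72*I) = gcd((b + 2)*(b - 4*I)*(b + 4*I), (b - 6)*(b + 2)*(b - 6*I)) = b + 2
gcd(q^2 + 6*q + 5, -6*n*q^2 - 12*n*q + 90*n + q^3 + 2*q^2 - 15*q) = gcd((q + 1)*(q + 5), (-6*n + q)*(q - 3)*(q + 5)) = q + 5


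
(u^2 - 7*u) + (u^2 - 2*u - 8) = 2*u^2 - 9*u - 8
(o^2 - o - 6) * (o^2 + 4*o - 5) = o^4 + 3*o^3 - 15*o^2 - 19*o + 30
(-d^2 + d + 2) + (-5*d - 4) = -d^2 - 4*d - 2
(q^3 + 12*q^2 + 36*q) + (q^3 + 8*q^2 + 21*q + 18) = 2*q^3 + 20*q^2 + 57*q + 18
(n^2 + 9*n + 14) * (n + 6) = n^3 + 15*n^2 + 68*n + 84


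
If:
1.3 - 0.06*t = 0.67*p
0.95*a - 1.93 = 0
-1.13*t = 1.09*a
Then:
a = 2.03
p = 2.12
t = -1.96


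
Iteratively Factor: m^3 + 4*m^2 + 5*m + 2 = (m + 1)*(m^2 + 3*m + 2) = (m + 1)*(m + 2)*(m + 1)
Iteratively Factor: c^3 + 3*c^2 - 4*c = (c + 4)*(c^2 - c) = (c - 1)*(c + 4)*(c)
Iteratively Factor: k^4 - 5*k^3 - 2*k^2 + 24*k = (k - 4)*(k^3 - k^2 - 6*k) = (k - 4)*(k - 3)*(k^2 + 2*k) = k*(k - 4)*(k - 3)*(k + 2)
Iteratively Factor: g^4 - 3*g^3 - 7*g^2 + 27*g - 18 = (g - 3)*(g^3 - 7*g + 6) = (g - 3)*(g - 1)*(g^2 + g - 6) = (g - 3)*(g - 2)*(g - 1)*(g + 3)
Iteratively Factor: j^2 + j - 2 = (j + 2)*(j - 1)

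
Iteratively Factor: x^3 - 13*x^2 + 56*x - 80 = (x - 5)*(x^2 - 8*x + 16) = (x - 5)*(x - 4)*(x - 4)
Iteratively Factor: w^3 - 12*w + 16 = (w + 4)*(w^2 - 4*w + 4) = (w - 2)*(w + 4)*(w - 2)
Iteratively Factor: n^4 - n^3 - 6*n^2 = (n)*(n^3 - n^2 - 6*n) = n^2*(n^2 - n - 6) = n^2*(n + 2)*(n - 3)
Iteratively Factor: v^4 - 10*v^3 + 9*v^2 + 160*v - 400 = (v - 5)*(v^3 - 5*v^2 - 16*v + 80) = (v - 5)*(v + 4)*(v^2 - 9*v + 20) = (v - 5)*(v - 4)*(v + 4)*(v - 5)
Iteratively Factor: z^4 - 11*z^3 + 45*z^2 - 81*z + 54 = (z - 3)*(z^3 - 8*z^2 + 21*z - 18) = (z - 3)^2*(z^2 - 5*z + 6) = (z - 3)^3*(z - 2)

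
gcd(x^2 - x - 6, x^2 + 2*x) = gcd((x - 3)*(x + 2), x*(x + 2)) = x + 2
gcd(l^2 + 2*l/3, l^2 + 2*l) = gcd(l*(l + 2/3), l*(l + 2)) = l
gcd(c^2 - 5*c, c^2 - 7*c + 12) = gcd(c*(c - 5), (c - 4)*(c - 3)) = 1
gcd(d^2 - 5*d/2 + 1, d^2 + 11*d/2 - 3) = d - 1/2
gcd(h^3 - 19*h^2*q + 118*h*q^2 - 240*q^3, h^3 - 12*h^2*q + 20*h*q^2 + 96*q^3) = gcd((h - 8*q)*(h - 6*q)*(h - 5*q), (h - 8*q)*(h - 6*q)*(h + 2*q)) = h^2 - 14*h*q + 48*q^2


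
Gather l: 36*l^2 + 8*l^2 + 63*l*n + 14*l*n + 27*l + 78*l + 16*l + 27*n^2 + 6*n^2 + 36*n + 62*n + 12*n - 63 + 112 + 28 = 44*l^2 + l*(77*n + 121) + 33*n^2 + 110*n + 77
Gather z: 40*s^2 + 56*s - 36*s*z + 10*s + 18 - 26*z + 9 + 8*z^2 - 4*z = 40*s^2 + 66*s + 8*z^2 + z*(-36*s - 30) + 27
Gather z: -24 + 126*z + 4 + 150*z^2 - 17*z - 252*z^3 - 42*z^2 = -252*z^3 + 108*z^2 + 109*z - 20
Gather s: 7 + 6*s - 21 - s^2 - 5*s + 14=-s^2 + s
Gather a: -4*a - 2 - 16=-4*a - 18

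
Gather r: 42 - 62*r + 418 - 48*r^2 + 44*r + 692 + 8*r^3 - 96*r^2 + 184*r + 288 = 8*r^3 - 144*r^2 + 166*r + 1440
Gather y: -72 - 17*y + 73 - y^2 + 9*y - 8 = -y^2 - 8*y - 7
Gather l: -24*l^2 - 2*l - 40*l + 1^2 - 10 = -24*l^2 - 42*l - 9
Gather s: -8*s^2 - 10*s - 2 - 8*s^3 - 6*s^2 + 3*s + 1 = -8*s^3 - 14*s^2 - 7*s - 1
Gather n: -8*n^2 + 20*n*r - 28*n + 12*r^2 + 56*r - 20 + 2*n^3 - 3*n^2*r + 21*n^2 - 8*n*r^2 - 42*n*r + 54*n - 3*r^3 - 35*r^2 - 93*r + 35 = 2*n^3 + n^2*(13 - 3*r) + n*(-8*r^2 - 22*r + 26) - 3*r^3 - 23*r^2 - 37*r + 15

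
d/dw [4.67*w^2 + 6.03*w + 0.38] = 9.34*w + 6.03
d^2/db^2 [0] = 0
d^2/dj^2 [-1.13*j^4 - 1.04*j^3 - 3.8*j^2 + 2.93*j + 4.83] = -13.56*j^2 - 6.24*j - 7.6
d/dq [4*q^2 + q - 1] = 8*q + 1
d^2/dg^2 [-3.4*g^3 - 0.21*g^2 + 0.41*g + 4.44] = -20.4*g - 0.42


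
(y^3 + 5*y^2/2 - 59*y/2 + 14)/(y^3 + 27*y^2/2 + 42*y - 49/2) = (y - 4)/(y + 7)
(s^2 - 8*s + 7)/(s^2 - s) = (s - 7)/s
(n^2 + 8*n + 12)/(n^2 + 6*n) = (n + 2)/n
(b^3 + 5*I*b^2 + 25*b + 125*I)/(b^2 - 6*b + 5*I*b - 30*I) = (b^2 + 25)/(b - 6)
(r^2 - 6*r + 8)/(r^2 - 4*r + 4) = (r - 4)/(r - 2)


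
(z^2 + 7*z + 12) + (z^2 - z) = 2*z^2 + 6*z + 12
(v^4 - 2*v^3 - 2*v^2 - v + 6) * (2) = 2*v^4 - 4*v^3 - 4*v^2 - 2*v + 12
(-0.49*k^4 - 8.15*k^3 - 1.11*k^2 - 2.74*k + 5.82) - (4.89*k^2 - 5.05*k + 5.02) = -0.49*k^4 - 8.15*k^3 - 6.0*k^2 + 2.31*k + 0.800000000000001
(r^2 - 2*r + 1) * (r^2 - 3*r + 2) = r^4 - 5*r^3 + 9*r^2 - 7*r + 2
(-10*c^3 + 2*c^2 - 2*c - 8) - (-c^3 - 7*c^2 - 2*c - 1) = -9*c^3 + 9*c^2 - 7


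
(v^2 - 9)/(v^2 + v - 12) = (v + 3)/(v + 4)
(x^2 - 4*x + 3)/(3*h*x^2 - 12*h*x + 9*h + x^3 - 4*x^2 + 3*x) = 1/(3*h + x)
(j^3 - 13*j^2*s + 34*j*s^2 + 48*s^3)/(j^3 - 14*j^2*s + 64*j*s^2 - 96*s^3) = (j^2 - 7*j*s - 8*s^2)/(j^2 - 8*j*s + 16*s^2)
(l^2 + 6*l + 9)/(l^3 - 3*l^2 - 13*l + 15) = (l + 3)/(l^2 - 6*l + 5)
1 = 1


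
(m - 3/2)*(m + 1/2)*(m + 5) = m^3 + 4*m^2 - 23*m/4 - 15/4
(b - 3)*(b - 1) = b^2 - 4*b + 3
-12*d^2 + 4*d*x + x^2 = (-2*d + x)*(6*d + x)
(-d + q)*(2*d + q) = -2*d^2 + d*q + q^2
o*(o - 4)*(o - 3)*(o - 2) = o^4 - 9*o^3 + 26*o^2 - 24*o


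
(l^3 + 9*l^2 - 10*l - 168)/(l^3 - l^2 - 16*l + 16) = (l^2 + 13*l + 42)/(l^2 + 3*l - 4)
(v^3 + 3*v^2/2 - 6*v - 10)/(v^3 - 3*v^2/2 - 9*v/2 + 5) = (v + 2)/(v - 1)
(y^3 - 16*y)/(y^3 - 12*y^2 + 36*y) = (y^2 - 16)/(y^2 - 12*y + 36)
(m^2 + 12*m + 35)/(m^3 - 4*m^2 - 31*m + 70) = (m + 7)/(m^2 - 9*m + 14)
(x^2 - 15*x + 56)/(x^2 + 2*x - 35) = (x^2 - 15*x + 56)/(x^2 + 2*x - 35)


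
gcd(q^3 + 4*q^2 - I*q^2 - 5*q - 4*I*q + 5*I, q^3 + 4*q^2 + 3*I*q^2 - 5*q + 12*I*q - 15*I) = q^2 + 4*q - 5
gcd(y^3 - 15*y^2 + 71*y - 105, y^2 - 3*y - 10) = y - 5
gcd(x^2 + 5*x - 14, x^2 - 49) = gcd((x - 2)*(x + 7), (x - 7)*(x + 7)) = x + 7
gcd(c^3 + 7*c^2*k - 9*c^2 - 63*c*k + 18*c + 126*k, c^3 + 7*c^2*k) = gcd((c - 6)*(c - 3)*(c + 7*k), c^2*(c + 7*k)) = c + 7*k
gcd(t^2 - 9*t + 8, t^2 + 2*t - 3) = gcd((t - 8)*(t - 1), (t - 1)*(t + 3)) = t - 1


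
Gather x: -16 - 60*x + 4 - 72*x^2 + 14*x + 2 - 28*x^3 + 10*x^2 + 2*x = -28*x^3 - 62*x^2 - 44*x - 10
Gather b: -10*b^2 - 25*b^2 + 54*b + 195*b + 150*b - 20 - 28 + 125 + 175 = -35*b^2 + 399*b + 252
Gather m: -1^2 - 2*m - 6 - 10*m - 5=-12*m - 12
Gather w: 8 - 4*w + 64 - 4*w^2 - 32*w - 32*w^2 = -36*w^2 - 36*w + 72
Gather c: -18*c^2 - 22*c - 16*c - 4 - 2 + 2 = -18*c^2 - 38*c - 4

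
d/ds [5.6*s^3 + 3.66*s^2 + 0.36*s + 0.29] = 16.8*s^2 + 7.32*s + 0.36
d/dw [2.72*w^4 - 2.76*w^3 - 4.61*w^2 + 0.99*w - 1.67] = 10.88*w^3 - 8.28*w^2 - 9.22*w + 0.99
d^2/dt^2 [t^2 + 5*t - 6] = 2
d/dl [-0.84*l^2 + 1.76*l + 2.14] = 1.76 - 1.68*l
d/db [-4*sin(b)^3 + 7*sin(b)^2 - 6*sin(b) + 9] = 2*(-6*sin(b)^2 + 7*sin(b) - 3)*cos(b)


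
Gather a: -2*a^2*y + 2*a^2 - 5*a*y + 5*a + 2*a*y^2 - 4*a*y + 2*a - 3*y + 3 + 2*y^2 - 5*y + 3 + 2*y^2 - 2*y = a^2*(2 - 2*y) + a*(2*y^2 - 9*y + 7) + 4*y^2 - 10*y + 6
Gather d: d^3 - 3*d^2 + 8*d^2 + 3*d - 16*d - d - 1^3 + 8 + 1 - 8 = d^3 + 5*d^2 - 14*d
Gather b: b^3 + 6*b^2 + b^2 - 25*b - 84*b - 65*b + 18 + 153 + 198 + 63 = b^3 + 7*b^2 - 174*b + 432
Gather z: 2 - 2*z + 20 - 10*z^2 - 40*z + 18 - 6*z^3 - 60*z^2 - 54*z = -6*z^3 - 70*z^2 - 96*z + 40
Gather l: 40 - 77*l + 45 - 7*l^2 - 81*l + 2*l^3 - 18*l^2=2*l^3 - 25*l^2 - 158*l + 85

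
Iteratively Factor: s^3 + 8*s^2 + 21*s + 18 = (s + 3)*(s^2 + 5*s + 6) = (s + 2)*(s + 3)*(s + 3)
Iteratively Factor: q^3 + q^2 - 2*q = (q)*(q^2 + q - 2) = q*(q - 1)*(q + 2)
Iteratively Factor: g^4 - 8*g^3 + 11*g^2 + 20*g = (g + 1)*(g^3 - 9*g^2 + 20*g) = (g - 4)*(g + 1)*(g^2 - 5*g) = g*(g - 4)*(g + 1)*(g - 5)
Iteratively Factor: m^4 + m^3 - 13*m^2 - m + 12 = (m + 4)*(m^3 - 3*m^2 - m + 3) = (m + 1)*(m + 4)*(m^2 - 4*m + 3) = (m - 3)*(m + 1)*(m + 4)*(m - 1)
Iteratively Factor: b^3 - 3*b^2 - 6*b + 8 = (b + 2)*(b^2 - 5*b + 4) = (b - 1)*(b + 2)*(b - 4)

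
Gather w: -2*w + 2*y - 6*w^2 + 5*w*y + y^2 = -6*w^2 + w*(5*y - 2) + y^2 + 2*y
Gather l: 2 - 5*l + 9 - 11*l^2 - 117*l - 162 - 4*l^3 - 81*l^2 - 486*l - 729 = -4*l^3 - 92*l^2 - 608*l - 880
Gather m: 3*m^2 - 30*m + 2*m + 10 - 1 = 3*m^2 - 28*m + 9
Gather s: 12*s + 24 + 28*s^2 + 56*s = 28*s^2 + 68*s + 24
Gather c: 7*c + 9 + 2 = 7*c + 11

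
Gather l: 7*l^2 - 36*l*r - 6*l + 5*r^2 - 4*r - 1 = 7*l^2 + l*(-36*r - 6) + 5*r^2 - 4*r - 1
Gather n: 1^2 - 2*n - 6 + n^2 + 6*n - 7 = n^2 + 4*n - 12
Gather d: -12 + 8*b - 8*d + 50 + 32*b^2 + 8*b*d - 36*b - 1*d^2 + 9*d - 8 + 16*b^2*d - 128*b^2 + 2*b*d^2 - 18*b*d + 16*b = -96*b^2 - 12*b + d^2*(2*b - 1) + d*(16*b^2 - 10*b + 1) + 30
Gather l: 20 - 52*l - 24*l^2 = -24*l^2 - 52*l + 20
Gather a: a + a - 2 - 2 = 2*a - 4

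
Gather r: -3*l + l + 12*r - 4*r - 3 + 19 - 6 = -2*l + 8*r + 10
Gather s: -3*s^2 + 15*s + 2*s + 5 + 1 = -3*s^2 + 17*s + 6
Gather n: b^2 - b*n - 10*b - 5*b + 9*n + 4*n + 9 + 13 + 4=b^2 - 15*b + n*(13 - b) + 26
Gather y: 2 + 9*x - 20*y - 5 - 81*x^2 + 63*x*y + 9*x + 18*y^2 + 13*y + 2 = -81*x^2 + 18*x + 18*y^2 + y*(63*x - 7) - 1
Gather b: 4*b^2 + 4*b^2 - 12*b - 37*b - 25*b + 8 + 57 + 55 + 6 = 8*b^2 - 74*b + 126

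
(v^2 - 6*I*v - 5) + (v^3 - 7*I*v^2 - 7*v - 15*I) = v^3 + v^2 - 7*I*v^2 - 7*v - 6*I*v - 5 - 15*I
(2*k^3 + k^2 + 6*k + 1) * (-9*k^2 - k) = -18*k^5 - 11*k^4 - 55*k^3 - 15*k^2 - k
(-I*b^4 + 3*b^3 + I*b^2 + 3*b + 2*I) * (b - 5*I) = -I*b^5 - 2*b^4 - 14*I*b^3 + 8*b^2 - 13*I*b + 10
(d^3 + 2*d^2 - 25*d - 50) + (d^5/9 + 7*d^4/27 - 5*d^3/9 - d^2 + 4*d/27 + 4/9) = d^5/9 + 7*d^4/27 + 4*d^3/9 + d^2 - 671*d/27 - 446/9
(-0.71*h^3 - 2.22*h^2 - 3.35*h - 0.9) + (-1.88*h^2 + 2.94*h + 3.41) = -0.71*h^3 - 4.1*h^2 - 0.41*h + 2.51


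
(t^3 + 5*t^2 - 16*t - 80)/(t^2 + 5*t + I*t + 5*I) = (t^2 - 16)/(t + I)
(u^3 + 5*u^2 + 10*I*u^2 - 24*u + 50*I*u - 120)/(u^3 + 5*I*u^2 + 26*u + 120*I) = (u + 5)/(u - 5*I)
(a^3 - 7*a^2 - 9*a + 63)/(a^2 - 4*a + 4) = (a^3 - 7*a^2 - 9*a + 63)/(a^2 - 4*a + 4)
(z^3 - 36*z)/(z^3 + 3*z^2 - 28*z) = (z^2 - 36)/(z^2 + 3*z - 28)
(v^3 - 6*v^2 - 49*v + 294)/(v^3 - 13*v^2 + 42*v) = (v + 7)/v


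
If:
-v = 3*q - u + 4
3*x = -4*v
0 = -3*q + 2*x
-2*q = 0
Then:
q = 0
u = 4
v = 0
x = 0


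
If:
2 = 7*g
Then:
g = 2/7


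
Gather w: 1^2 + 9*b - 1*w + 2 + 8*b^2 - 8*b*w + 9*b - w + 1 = 8*b^2 + 18*b + w*(-8*b - 2) + 4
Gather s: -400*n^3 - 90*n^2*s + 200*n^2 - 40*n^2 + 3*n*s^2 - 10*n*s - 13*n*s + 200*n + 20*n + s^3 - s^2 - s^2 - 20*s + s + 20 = -400*n^3 + 160*n^2 + 220*n + s^3 + s^2*(3*n - 2) + s*(-90*n^2 - 23*n - 19) + 20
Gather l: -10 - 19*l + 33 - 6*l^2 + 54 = -6*l^2 - 19*l + 77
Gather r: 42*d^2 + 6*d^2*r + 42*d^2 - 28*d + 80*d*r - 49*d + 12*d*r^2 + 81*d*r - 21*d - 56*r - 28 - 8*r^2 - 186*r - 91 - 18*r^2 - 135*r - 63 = 84*d^2 - 98*d + r^2*(12*d - 26) + r*(6*d^2 + 161*d - 377) - 182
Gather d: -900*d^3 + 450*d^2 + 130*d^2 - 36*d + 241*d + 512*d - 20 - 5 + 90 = -900*d^3 + 580*d^2 + 717*d + 65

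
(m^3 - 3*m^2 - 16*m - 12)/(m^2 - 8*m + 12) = (m^2 + 3*m + 2)/(m - 2)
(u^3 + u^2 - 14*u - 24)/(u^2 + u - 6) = (u^2 - 2*u - 8)/(u - 2)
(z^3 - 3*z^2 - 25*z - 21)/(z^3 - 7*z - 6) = (z^2 - 4*z - 21)/(z^2 - z - 6)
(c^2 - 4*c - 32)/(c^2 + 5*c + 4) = (c - 8)/(c + 1)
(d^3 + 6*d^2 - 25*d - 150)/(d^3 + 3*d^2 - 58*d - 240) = (d - 5)/(d - 8)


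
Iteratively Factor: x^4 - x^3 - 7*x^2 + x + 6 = (x + 1)*(x^3 - 2*x^2 - 5*x + 6) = (x - 3)*(x + 1)*(x^2 + x - 2) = (x - 3)*(x + 1)*(x + 2)*(x - 1)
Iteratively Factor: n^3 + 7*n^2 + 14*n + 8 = (n + 2)*(n^2 + 5*n + 4) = (n + 2)*(n + 4)*(n + 1)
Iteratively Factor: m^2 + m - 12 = (m - 3)*(m + 4)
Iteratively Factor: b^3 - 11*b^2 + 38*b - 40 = (b - 5)*(b^2 - 6*b + 8) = (b - 5)*(b - 4)*(b - 2)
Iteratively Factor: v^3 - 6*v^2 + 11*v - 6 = (v - 2)*(v^2 - 4*v + 3) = (v - 2)*(v - 1)*(v - 3)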